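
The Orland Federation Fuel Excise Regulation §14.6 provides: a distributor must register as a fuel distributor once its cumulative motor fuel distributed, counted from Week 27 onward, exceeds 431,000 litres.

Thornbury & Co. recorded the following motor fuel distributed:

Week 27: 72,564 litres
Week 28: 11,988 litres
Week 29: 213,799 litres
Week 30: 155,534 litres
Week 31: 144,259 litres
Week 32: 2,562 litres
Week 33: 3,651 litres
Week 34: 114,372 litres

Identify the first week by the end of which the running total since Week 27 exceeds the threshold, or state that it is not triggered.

Week 30

Through Week 27: 72,564 litres
Through Week 28: 84,552 litres
Through Week 29: 298,351 litres
Through Week 30: 453,885 litres ← exceeds threshold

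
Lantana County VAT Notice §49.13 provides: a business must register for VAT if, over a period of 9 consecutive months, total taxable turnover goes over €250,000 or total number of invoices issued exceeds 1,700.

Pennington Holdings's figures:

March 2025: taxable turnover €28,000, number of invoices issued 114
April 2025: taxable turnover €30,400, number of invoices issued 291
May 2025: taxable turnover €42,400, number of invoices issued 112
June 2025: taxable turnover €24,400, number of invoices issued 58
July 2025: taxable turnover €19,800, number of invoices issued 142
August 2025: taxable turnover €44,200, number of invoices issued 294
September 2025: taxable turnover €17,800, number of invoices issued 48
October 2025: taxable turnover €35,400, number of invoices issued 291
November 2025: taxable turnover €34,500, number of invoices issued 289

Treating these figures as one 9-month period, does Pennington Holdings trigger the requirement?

Total taxable turnover: €28,000 + €30,400 + €42,400 + €24,400 + €19,800 + €44,200 + €17,800 + €35,400 + €34,500 = €276,900 (> €250,000).
Total number of invoices issued: 114 + 291 + 112 + 58 + 142 + 294 + 48 + 291 + 289 = 1,639 (≤ 1,700).
The test is 'or': at least one threshold is exceeded.

Yes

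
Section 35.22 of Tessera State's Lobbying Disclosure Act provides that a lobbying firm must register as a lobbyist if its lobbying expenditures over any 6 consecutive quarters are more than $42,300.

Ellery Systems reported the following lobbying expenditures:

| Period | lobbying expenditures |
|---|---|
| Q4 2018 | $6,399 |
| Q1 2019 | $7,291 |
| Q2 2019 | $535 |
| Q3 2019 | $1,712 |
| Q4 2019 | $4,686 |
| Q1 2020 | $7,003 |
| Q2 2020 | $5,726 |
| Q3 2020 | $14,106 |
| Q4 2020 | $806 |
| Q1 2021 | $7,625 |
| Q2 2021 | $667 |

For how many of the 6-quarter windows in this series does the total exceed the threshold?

0

Q4 2018–Q1 2020: $6,399 + $7,291 + $535 + $1,712 + $4,686 + $7,003 = $27,626 (under)
Q1 2019–Q2 2020: $7,291 + $535 + $1,712 + $4,686 + $7,003 + $5,726 = $26,953 (under)
Q2 2019–Q3 2020: $535 + $1,712 + $4,686 + $7,003 + $5,726 + $14,106 = $33,768 (under)
Q3 2019–Q4 2020: $1,712 + $4,686 + $7,003 + $5,726 + $14,106 + $806 = $34,039 (under)
Q4 2019–Q1 2021: $4,686 + $7,003 + $5,726 + $14,106 + $806 + $7,625 = $39,952 (under)
Q1 2020–Q2 2021: $7,003 + $5,726 + $14,106 + $806 + $7,625 + $667 = $35,933 (under)
0 windows exceed the threshold.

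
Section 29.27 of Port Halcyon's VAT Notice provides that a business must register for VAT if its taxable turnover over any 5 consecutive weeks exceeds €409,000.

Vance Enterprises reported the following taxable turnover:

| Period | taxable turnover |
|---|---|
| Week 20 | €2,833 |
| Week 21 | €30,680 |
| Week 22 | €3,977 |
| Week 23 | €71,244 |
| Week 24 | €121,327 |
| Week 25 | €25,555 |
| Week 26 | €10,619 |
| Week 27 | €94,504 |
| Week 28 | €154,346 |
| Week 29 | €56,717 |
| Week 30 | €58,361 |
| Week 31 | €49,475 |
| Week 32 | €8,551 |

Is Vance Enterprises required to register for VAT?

Yes

Week 20–Week 24: €2,833 + €30,680 + €3,977 + €71,244 + €121,327 = €230,061 (under)
Week 21–Week 25: €30,680 + €3,977 + €71,244 + €121,327 + €25,555 = €252,783 (under)
Week 22–Week 26: €3,977 + €71,244 + €121,327 + €25,555 + €10,619 = €232,722 (under)
Week 23–Week 27: €71,244 + €121,327 + €25,555 + €10,619 + €94,504 = €323,249 (under)
Week 24–Week 28: €121,327 + €25,555 + €10,619 + €94,504 + €154,346 = €406,351 (under)
Week 25–Week 29: €25,555 + €10,619 + €94,504 + €154,346 + €56,717 = €341,741 (under)
Week 26–Week 30: €10,619 + €94,504 + €154,346 + €56,717 + €58,361 = €374,547 (under)
Week 27–Week 31: €94,504 + €154,346 + €56,717 + €58,361 + €49,475 = €413,403 (over)
Week 28–Week 32: €154,346 + €56,717 + €58,361 + €49,475 + €8,551 = €327,450 (under)
At least one window exceeds €409,000.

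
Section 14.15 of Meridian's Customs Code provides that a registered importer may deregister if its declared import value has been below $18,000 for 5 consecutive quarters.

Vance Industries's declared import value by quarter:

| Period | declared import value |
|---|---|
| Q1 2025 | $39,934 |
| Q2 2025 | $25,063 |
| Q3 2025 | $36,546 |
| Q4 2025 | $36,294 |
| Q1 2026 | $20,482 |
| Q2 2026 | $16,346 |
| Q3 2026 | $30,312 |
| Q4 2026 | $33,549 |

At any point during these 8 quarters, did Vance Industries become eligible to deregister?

No

Quarters below $18,000: Q2 2026.
Longest run of consecutive quarters below the threshold: 1.
1 < 5, so Vance Industries never became eligible.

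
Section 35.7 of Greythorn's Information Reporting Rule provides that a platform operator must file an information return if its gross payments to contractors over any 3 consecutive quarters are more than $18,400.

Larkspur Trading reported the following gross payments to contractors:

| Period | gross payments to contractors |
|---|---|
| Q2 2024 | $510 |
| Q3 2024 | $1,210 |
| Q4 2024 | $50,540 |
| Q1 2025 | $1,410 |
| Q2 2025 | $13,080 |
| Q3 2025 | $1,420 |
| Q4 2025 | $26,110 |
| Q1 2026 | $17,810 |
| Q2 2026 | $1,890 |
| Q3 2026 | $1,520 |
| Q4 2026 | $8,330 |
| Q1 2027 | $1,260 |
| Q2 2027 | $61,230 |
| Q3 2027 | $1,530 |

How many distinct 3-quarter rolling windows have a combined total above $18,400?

9

Q2 2024–Q4 2024: $510 + $1,210 + $50,540 = $52,260 (over)
Q3 2024–Q1 2025: $1,210 + $50,540 + $1,410 = $53,160 (over)
Q4 2024–Q2 2025: $50,540 + $1,410 + $13,080 = $65,030 (over)
Q1 2025–Q3 2025: $1,410 + $13,080 + $1,420 = $15,910 (under)
Q2 2025–Q4 2025: $13,080 + $1,420 + $26,110 = $40,610 (over)
Q3 2025–Q1 2026: $1,420 + $26,110 + $17,810 = $45,340 (over)
Q4 2025–Q2 2026: $26,110 + $17,810 + $1,890 = $45,810 (over)
Q1 2026–Q3 2026: $17,810 + $1,890 + $1,520 = $21,220 (over)
Q2 2026–Q4 2026: $1,890 + $1,520 + $8,330 = $11,740 (under)
Q3 2026–Q1 2027: $1,520 + $8,330 + $1,260 = $11,110 (under)
Q4 2026–Q2 2027: $8,330 + $1,260 + $61,230 = $70,820 (over)
Q1 2027–Q3 2027: $1,260 + $61,230 + $1,530 = $64,020 (over)
9 windows exceed the threshold.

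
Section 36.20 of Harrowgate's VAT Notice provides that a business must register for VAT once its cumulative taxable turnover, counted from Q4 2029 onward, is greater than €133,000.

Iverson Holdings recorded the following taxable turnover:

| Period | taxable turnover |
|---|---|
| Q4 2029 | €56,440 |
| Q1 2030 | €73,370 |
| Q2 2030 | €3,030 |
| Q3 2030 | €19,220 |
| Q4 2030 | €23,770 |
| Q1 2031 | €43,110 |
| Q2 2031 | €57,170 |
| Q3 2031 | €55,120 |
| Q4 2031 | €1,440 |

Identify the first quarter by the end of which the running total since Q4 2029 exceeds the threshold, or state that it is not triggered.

Q3 2030

Through Q4 2029: €56,440
Through Q1 2030: €129,810
Through Q2 2030: €132,840
Through Q3 2030: €152,060 ← exceeds threshold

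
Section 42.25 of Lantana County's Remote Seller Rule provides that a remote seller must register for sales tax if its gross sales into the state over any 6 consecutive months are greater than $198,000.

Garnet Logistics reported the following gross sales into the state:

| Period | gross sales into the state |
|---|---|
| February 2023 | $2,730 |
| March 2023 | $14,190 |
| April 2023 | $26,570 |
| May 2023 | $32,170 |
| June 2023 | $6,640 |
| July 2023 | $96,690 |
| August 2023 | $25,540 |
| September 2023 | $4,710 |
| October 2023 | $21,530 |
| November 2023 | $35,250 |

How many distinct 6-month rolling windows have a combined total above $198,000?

1

February 2023–July 2023: $2,730 + $14,190 + $26,570 + $32,170 + $6,640 + $96,690 = $178,990 (under)
March 2023–August 2023: $14,190 + $26,570 + $32,170 + $6,640 + $96,690 + $25,540 = $201,800 (over)
April 2023–September 2023: $26,570 + $32,170 + $6,640 + $96,690 + $25,540 + $4,710 = $192,320 (under)
May 2023–October 2023: $32,170 + $6,640 + $96,690 + $25,540 + $4,710 + $21,530 = $187,280 (under)
June 2023–November 2023: $6,640 + $96,690 + $25,540 + $4,710 + $21,530 + $35,250 = $190,360 (under)
1 window exceeds the threshold.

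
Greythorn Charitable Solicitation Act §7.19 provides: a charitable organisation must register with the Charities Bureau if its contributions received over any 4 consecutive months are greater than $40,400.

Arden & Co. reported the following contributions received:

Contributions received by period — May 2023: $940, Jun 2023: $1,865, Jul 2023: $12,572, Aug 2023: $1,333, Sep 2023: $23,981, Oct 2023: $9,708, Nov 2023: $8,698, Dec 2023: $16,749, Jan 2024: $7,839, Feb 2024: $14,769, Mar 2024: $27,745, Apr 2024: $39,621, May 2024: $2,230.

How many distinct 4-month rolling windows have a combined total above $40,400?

8

May 2023–Aug 2023: $940 + $1,865 + $12,572 + $1,333 = $16,710 (under)
Jun 2023–Sep 2023: $1,865 + $12,572 + $1,333 + $23,981 = $39,751 (under)
Jul 2023–Oct 2023: $12,572 + $1,333 + $23,981 + $9,708 = $47,594 (over)
Aug 2023–Nov 2023: $1,333 + $23,981 + $9,708 + $8,698 = $43,720 (over)
Sep 2023–Dec 2023: $23,981 + $9,708 + $8,698 + $16,749 = $59,136 (over)
Oct 2023–Jan 2024: $9,708 + $8,698 + $16,749 + $7,839 = $42,994 (over)
Nov 2023–Feb 2024: $8,698 + $16,749 + $7,839 + $14,769 = $48,055 (over)
Dec 2023–Mar 2024: $16,749 + $7,839 + $14,769 + $27,745 = $67,102 (over)
Jan 2024–Apr 2024: $7,839 + $14,769 + $27,745 + $39,621 = $89,974 (over)
Feb 2024–May 2024: $14,769 + $27,745 + $39,621 + $2,230 = $84,365 (over)
8 windows exceed the threshold.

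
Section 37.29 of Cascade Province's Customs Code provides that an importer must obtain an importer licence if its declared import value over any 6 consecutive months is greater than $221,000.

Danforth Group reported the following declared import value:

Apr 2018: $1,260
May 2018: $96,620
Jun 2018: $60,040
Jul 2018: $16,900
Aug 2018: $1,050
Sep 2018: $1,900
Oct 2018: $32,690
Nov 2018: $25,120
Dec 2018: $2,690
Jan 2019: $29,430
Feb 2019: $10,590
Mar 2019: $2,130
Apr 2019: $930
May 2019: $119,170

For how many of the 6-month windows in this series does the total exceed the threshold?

Apr 2018–Sep 2018: $1,260 + $96,620 + $60,040 + $16,900 + $1,050 + $1,900 = $177,770 (under)
May 2018–Oct 2018: $96,620 + $60,040 + $16,900 + $1,050 + $1,900 + $32,690 = $209,200 (under)
Jun 2018–Nov 2018: $60,040 + $16,900 + $1,050 + $1,900 + $32,690 + $25,120 = $137,700 (under)
Jul 2018–Dec 2018: $16,900 + $1,050 + $1,900 + $32,690 + $25,120 + $2,690 = $80,350 (under)
Aug 2018–Jan 2019: $1,050 + $1,900 + $32,690 + $25,120 + $2,690 + $29,430 = $92,880 (under)
Sep 2018–Feb 2019: $1,900 + $32,690 + $25,120 + $2,690 + $29,430 + $10,590 = $102,420 (under)
Oct 2018–Mar 2019: $32,690 + $25,120 + $2,690 + $29,430 + $10,590 + $2,130 = $102,650 (under)
Nov 2018–Apr 2019: $25,120 + $2,690 + $29,430 + $10,590 + $2,130 + $930 = $70,890 (under)
Dec 2018–May 2019: $2,690 + $29,430 + $10,590 + $2,130 + $930 + $119,170 = $164,940 (under)
0 windows exceed the threshold.

0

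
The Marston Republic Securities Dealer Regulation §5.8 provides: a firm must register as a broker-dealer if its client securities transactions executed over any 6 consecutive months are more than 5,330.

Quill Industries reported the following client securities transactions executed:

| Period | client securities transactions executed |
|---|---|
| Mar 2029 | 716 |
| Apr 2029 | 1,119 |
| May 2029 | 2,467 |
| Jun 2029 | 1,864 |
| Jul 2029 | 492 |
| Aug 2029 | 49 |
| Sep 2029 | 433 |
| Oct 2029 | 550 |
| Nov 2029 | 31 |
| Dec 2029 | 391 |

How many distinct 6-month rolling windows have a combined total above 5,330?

Mar 2029–Aug 2029: 716 + 1,119 + 2,467 + 1,864 + 492 + 49 = 6,707 (over)
Apr 2029–Sep 2029: 1,119 + 2,467 + 1,864 + 492 + 49 + 433 = 6,424 (over)
May 2029–Oct 2029: 2,467 + 1,864 + 492 + 49 + 433 + 550 = 5,855 (over)
Jun 2029–Nov 2029: 1,864 + 492 + 49 + 433 + 550 + 31 = 3,419 (under)
Jul 2029–Dec 2029: 492 + 49 + 433 + 550 + 31 + 391 = 1,946 (under)
3 windows exceed the threshold.

3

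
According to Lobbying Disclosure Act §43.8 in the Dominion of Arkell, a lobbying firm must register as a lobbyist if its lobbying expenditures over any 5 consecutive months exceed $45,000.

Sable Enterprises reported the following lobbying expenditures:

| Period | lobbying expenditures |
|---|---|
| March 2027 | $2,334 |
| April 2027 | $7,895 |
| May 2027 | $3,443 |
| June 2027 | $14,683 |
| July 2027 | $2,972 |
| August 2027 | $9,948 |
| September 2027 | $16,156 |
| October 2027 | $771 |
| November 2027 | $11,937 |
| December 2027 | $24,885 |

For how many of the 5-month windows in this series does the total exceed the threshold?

2

March 2027–July 2027: $2,334 + $7,895 + $3,443 + $14,683 + $2,972 = $31,327 (under)
April 2027–August 2027: $7,895 + $3,443 + $14,683 + $2,972 + $9,948 = $38,941 (under)
May 2027–September 2027: $3,443 + $14,683 + $2,972 + $9,948 + $16,156 = $47,202 (over)
June 2027–October 2027: $14,683 + $2,972 + $9,948 + $16,156 + $771 = $44,530 (under)
July 2027–November 2027: $2,972 + $9,948 + $16,156 + $771 + $11,937 = $41,784 (under)
August 2027–December 2027: $9,948 + $16,156 + $771 + $11,937 + $24,885 = $63,697 (over)
2 windows exceed the threshold.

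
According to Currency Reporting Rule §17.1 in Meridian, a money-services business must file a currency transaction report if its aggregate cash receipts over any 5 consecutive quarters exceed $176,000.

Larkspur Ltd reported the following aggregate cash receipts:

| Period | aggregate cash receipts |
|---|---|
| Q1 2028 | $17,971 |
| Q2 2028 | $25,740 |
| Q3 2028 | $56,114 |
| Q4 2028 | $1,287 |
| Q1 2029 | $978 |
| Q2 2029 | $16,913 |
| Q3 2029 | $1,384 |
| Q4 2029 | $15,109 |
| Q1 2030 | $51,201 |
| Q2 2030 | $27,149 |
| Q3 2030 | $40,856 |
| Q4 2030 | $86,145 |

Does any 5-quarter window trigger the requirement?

Yes

Q1 2028–Q1 2029: $17,971 + $25,740 + $56,114 + $1,287 + $978 = $102,090 (under)
Q2 2028–Q2 2029: $25,740 + $56,114 + $1,287 + $978 + $16,913 = $101,032 (under)
Q3 2028–Q3 2029: $56,114 + $1,287 + $978 + $16,913 + $1,384 = $76,676 (under)
Q4 2028–Q4 2029: $1,287 + $978 + $16,913 + $1,384 + $15,109 = $35,671 (under)
Q1 2029–Q1 2030: $978 + $16,913 + $1,384 + $15,109 + $51,201 = $85,585 (under)
Q2 2029–Q2 2030: $16,913 + $1,384 + $15,109 + $51,201 + $27,149 = $111,756 (under)
Q3 2029–Q3 2030: $1,384 + $15,109 + $51,201 + $27,149 + $40,856 = $135,699 (under)
Q4 2029–Q4 2030: $15,109 + $51,201 + $27,149 + $40,856 + $86,145 = $220,460 (over)
At least one window exceeds $176,000.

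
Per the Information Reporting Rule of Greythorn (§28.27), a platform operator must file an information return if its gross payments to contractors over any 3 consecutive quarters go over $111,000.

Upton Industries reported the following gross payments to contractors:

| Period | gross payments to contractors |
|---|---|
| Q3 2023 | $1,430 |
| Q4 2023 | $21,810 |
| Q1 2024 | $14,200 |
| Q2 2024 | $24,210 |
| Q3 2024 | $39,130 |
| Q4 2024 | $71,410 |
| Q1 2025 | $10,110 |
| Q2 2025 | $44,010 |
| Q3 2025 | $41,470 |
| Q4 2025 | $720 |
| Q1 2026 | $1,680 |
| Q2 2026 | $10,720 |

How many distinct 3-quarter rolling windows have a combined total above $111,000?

3

Q3 2023–Q1 2024: $1,430 + $21,810 + $14,200 = $37,440 (under)
Q4 2023–Q2 2024: $21,810 + $14,200 + $24,210 = $60,220 (under)
Q1 2024–Q3 2024: $14,200 + $24,210 + $39,130 = $77,540 (under)
Q2 2024–Q4 2024: $24,210 + $39,130 + $71,410 = $134,750 (over)
Q3 2024–Q1 2025: $39,130 + $71,410 + $10,110 = $120,650 (over)
Q4 2024–Q2 2025: $71,410 + $10,110 + $44,010 = $125,530 (over)
Q1 2025–Q3 2025: $10,110 + $44,010 + $41,470 = $95,590 (under)
Q2 2025–Q4 2025: $44,010 + $41,470 + $720 = $86,200 (under)
Q3 2025–Q1 2026: $41,470 + $720 + $1,680 = $43,870 (under)
Q4 2025–Q2 2026: $720 + $1,680 + $10,720 = $13,120 (under)
3 windows exceed the threshold.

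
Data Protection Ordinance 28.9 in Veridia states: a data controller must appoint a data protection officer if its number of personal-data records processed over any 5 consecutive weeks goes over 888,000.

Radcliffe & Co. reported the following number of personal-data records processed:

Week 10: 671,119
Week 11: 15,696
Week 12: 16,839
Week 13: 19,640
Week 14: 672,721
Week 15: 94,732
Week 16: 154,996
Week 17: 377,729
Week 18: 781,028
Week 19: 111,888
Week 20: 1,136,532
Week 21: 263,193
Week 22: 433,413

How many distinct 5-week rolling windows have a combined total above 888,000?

8

Week 10–Week 14: 671,119 + 15,696 + 16,839 + 19,640 + 672,721 = 1,396,015 (over)
Week 11–Week 15: 15,696 + 16,839 + 19,640 + 672,721 + 94,732 = 819,628 (under)
Week 12–Week 16: 16,839 + 19,640 + 672,721 + 94,732 + 154,996 = 958,928 (over)
Week 13–Week 17: 19,640 + 672,721 + 94,732 + 154,996 + 377,729 = 1,319,818 (over)
Week 14–Week 18: 672,721 + 94,732 + 154,996 + 377,729 + 781,028 = 2,081,206 (over)
Week 15–Week 19: 94,732 + 154,996 + 377,729 + 781,028 + 111,888 = 1,520,373 (over)
Week 16–Week 20: 154,996 + 377,729 + 781,028 + 111,888 + 1,136,532 = 2,562,173 (over)
Week 17–Week 21: 377,729 + 781,028 + 111,888 + 1,136,532 + 263,193 = 2,670,370 (over)
Week 18–Week 22: 781,028 + 111,888 + 1,136,532 + 263,193 + 433,413 = 2,726,054 (over)
8 windows exceed the threshold.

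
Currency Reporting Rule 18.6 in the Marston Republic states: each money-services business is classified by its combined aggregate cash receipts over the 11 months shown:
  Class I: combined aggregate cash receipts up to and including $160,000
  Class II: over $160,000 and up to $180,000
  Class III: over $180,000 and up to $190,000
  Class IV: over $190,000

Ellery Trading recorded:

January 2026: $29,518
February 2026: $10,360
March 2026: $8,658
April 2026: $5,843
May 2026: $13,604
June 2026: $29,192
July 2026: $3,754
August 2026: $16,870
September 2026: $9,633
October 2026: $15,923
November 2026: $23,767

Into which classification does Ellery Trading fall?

Combined aggregate cash receipts: $29,518 + $10,360 + $8,658 + $5,843 + $13,604 + $29,192 + $3,754 + $16,870 + $9,633 + $15,923 + $23,767 = $167,122.
$160,000 < $167,122 ≤ $180,000, so Class II applies.

Class II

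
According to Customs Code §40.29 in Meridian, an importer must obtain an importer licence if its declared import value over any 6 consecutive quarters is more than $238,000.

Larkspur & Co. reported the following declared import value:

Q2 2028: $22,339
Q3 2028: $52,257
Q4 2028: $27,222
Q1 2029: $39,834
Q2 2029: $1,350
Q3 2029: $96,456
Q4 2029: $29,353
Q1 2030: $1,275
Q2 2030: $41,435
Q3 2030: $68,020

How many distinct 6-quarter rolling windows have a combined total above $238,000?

2

Q2 2028–Q3 2029: $22,339 + $52,257 + $27,222 + $39,834 + $1,350 + $96,456 = $239,458 (over)
Q3 2028–Q4 2029: $52,257 + $27,222 + $39,834 + $1,350 + $96,456 + $29,353 = $246,472 (over)
Q4 2028–Q1 2030: $27,222 + $39,834 + $1,350 + $96,456 + $29,353 + $1,275 = $195,490 (under)
Q1 2029–Q2 2030: $39,834 + $1,350 + $96,456 + $29,353 + $1,275 + $41,435 = $209,703 (under)
Q2 2029–Q3 2030: $1,350 + $96,456 + $29,353 + $1,275 + $41,435 + $68,020 = $237,889 (under)
2 windows exceed the threshold.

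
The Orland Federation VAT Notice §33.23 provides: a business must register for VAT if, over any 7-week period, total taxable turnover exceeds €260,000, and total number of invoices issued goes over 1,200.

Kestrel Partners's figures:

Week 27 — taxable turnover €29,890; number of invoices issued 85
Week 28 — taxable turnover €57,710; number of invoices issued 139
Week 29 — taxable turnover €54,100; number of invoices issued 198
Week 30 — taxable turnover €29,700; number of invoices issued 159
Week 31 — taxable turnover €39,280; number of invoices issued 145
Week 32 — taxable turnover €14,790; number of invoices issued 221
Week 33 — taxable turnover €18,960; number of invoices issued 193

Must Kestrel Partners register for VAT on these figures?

No

Total taxable turnover: €29,890 + €57,710 + €54,100 + €29,700 + €39,280 + €14,790 + €18,960 = €244,430 (≤ €260,000).
Total number of invoices issued: 85 + 139 + 198 + 159 + 145 + 221 + 193 = 1,140 (≤ 1,200).
The test is 'and': the rule requires both, and at least one is not exceeded.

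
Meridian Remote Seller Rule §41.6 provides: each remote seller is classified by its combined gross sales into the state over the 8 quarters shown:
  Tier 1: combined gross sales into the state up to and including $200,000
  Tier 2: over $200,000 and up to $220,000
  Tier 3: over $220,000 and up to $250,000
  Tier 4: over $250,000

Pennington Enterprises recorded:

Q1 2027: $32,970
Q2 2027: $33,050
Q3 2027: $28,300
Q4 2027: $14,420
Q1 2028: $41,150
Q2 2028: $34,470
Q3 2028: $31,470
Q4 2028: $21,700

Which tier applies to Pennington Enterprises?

Tier 3

Combined gross sales into the state: $32,970 + $33,050 + $28,300 + $14,420 + $41,150 + $34,470 + $31,470 + $21,700 = $237,530.
$220,000 < $237,530 ≤ $250,000, so Tier 3 applies.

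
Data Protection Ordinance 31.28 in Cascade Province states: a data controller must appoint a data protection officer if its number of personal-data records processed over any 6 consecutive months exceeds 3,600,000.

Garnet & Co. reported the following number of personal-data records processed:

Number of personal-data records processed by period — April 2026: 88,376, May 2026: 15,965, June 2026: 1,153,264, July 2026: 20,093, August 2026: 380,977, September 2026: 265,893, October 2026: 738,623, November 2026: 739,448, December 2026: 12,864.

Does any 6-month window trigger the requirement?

April 2026–September 2026: 88,376 + 15,965 + 1,153,264 + 20,093 + 380,977 + 265,893 = 1,924,568 (under)
May 2026–October 2026: 15,965 + 1,153,264 + 20,093 + 380,977 + 265,893 + 738,623 = 2,574,815 (under)
June 2026–November 2026: 1,153,264 + 20,093 + 380,977 + 265,893 + 738,623 + 739,448 = 3,298,298 (under)
July 2026–December 2026: 20,093 + 380,977 + 265,893 + 738,623 + 739,448 + 12,864 = 2,157,898 (under)
No window exceeds 3,600,000.

No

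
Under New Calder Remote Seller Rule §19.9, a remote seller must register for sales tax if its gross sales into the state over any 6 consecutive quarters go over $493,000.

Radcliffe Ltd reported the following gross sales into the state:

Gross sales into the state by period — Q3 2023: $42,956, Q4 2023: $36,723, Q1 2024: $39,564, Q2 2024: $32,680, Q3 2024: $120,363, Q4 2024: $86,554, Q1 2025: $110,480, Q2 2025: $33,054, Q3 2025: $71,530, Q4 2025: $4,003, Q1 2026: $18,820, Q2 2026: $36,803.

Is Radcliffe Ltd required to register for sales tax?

No

Q3 2023–Q4 2024: $42,956 + $36,723 + $39,564 + $32,680 + $120,363 + $86,554 = $358,840 (under)
Q4 2023–Q1 2025: $36,723 + $39,564 + $32,680 + $120,363 + $86,554 + $110,480 = $426,364 (under)
Q1 2024–Q2 2025: $39,564 + $32,680 + $120,363 + $86,554 + $110,480 + $33,054 = $422,695 (under)
Q2 2024–Q3 2025: $32,680 + $120,363 + $86,554 + $110,480 + $33,054 + $71,530 = $454,661 (under)
Q3 2024–Q4 2025: $120,363 + $86,554 + $110,480 + $33,054 + $71,530 + $4,003 = $425,984 (under)
Q4 2024–Q1 2026: $86,554 + $110,480 + $33,054 + $71,530 + $4,003 + $18,820 = $324,441 (under)
Q1 2025–Q2 2026: $110,480 + $33,054 + $71,530 + $4,003 + $18,820 + $36,803 = $274,690 (under)
No window exceeds $493,000.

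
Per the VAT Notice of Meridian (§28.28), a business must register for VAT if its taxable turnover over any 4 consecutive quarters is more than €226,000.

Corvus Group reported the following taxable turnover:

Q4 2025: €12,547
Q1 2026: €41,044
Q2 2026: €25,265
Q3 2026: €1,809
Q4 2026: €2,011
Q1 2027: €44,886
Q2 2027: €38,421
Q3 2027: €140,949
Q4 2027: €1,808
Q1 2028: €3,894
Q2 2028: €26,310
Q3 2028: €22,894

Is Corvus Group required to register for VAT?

Q4 2025–Q3 2026: €12,547 + €41,044 + €25,265 + €1,809 = €80,665 (under)
Q1 2026–Q4 2026: €41,044 + €25,265 + €1,809 + €2,011 = €70,129 (under)
Q2 2026–Q1 2027: €25,265 + €1,809 + €2,011 + €44,886 = €73,971 (under)
Q3 2026–Q2 2027: €1,809 + €2,011 + €44,886 + €38,421 = €87,127 (under)
Q4 2026–Q3 2027: €2,011 + €44,886 + €38,421 + €140,949 = €226,267 (over)
Q1 2027–Q4 2027: €44,886 + €38,421 + €140,949 + €1,808 = €226,064 (over)
Q2 2027–Q1 2028: €38,421 + €140,949 + €1,808 + €3,894 = €185,072 (under)
Q3 2027–Q2 2028: €140,949 + €1,808 + €3,894 + €26,310 = €172,961 (under)
Q4 2027–Q3 2028: €1,808 + €3,894 + €26,310 + €22,894 = €54,906 (under)
At least one window exceeds €226,000.

Yes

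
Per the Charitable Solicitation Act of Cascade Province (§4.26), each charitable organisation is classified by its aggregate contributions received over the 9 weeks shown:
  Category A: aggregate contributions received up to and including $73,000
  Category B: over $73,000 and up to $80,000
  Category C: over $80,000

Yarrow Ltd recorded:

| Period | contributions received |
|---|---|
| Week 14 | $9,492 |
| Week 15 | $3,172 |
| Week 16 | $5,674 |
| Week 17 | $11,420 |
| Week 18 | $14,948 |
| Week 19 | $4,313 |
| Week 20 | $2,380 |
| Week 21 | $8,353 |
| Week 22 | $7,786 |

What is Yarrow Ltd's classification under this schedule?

Category A

Aggregate contributions received: $9,492 + $3,172 + $5,674 + $11,420 + $14,948 + $4,313 + $2,380 + $8,353 + $7,786 = $67,538.
$67,538 ≤ $73,000, so Category A applies.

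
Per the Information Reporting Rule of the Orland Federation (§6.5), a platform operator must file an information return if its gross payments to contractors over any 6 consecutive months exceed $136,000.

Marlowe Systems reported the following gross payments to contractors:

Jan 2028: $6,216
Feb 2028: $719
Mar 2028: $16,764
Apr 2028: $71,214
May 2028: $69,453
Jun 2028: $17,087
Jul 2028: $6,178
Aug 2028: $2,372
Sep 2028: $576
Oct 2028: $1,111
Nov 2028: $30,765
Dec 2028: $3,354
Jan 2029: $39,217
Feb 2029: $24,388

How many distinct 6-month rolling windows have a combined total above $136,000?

4

Jan 2028–Jun 2028: $6,216 + $719 + $16,764 + $71,214 + $69,453 + $17,087 = $181,453 (over)
Feb 2028–Jul 2028: $719 + $16,764 + $71,214 + $69,453 + $17,087 + $6,178 = $181,415 (over)
Mar 2028–Aug 2028: $16,764 + $71,214 + $69,453 + $17,087 + $6,178 + $2,372 = $183,068 (over)
Apr 2028–Sep 2028: $71,214 + $69,453 + $17,087 + $6,178 + $2,372 + $576 = $166,880 (over)
May 2028–Oct 2028: $69,453 + $17,087 + $6,178 + $2,372 + $576 + $1,111 = $96,777 (under)
Jun 2028–Nov 2028: $17,087 + $6,178 + $2,372 + $576 + $1,111 + $30,765 = $58,089 (under)
Jul 2028–Dec 2028: $6,178 + $2,372 + $576 + $1,111 + $30,765 + $3,354 = $44,356 (under)
Aug 2028–Jan 2029: $2,372 + $576 + $1,111 + $30,765 + $3,354 + $39,217 = $77,395 (under)
Sep 2028–Feb 2029: $576 + $1,111 + $30,765 + $3,354 + $39,217 + $24,388 = $99,411 (under)
4 windows exceed the threshold.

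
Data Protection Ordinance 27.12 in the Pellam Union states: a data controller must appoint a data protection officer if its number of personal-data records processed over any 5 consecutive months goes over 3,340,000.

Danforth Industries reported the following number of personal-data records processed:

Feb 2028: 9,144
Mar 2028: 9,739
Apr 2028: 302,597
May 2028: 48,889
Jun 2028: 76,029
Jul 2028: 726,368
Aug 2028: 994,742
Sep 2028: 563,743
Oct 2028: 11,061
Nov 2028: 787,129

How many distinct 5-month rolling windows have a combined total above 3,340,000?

0

Feb 2028–Jun 2028: 9,144 + 9,739 + 302,597 + 48,889 + 76,029 = 446,398 (under)
Mar 2028–Jul 2028: 9,739 + 302,597 + 48,889 + 76,029 + 726,368 = 1,163,622 (under)
Apr 2028–Aug 2028: 302,597 + 48,889 + 76,029 + 726,368 + 994,742 = 2,148,625 (under)
May 2028–Sep 2028: 48,889 + 76,029 + 726,368 + 994,742 + 563,743 = 2,409,771 (under)
Jun 2028–Oct 2028: 76,029 + 726,368 + 994,742 + 563,743 + 11,061 = 2,371,943 (under)
Jul 2028–Nov 2028: 726,368 + 994,742 + 563,743 + 11,061 + 787,129 = 3,083,043 (under)
0 windows exceed the threshold.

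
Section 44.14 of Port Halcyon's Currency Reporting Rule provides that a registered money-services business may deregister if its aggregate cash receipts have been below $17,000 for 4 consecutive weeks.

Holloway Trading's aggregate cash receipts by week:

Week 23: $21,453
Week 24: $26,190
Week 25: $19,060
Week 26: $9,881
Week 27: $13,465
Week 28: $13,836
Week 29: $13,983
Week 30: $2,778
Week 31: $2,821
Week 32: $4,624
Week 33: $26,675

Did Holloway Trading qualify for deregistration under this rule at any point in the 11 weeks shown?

Yes

Weeks below $17,000: Week 26, Week 27, Week 28, Week 29, Week 30, Week 31, Week 32.
Longest run of consecutive weeks below the threshold: 7.
7 ≥ 4, so Holloway Trading became eligible.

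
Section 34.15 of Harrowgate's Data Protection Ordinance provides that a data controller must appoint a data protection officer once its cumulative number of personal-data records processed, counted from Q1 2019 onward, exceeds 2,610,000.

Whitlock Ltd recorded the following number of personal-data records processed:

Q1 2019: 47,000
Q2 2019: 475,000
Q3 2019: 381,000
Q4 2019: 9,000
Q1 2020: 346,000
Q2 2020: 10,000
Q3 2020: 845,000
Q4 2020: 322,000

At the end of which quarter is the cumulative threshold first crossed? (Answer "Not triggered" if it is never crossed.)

Not triggered

Through Q1 2019: 47,000
Through Q2 2019: 522,000
Through Q3 2019: 903,000
Through Q4 2019: 912,000
Through Q1 2020: 1,258,000
Through Q2 2020: 1,268,000
Through Q3 2020: 2,113,000
Through Q4 2020: 2,435,000
Final cumulative total 2,435,000 ≤ 2,610,000; the threshold is never exceeded.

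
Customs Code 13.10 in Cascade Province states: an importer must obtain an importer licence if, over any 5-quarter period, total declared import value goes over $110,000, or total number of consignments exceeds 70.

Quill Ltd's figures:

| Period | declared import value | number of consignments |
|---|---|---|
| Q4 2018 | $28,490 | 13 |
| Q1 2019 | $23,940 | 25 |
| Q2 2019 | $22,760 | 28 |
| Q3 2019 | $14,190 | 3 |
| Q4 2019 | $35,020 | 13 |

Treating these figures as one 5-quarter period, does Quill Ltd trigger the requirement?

Total declared import value: $28,490 + $23,940 + $22,760 + $14,190 + $35,020 = $124,400 (> $110,000).
Total number of consignments: 13 + 25 + 28 + 3 + 13 = 82 (> 70).
The test is 'or': at least one threshold is exceeded.

Yes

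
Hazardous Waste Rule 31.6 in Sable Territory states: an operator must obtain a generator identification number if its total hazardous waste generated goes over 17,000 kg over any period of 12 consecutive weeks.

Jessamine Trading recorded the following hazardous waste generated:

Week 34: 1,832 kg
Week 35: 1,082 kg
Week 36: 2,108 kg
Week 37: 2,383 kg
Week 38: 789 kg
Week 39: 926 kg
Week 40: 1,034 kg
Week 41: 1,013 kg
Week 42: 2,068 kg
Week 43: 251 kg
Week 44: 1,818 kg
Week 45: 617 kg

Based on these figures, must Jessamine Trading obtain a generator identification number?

No

Total hazardous waste generated: 1,832 kg + 1,082 kg + 2,108 kg + 2,383 kg + 789 kg + 926 kg + 1,034 kg + 1,013 kg + 2,068 kg + 251 kg + 1,818 kg + 617 kg = 15,921 kg.
15,921 kg ≤ 17,000 kg, so the threshold is not exceeded.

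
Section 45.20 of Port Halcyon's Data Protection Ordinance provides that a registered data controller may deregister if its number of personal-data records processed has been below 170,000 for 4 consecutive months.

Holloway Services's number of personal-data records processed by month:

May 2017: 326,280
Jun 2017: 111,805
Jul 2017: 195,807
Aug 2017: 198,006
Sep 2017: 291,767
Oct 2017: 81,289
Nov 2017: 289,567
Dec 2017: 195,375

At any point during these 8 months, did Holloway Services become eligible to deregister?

No

Months below 170,000: Jun 2017, Oct 2017.
Longest run of consecutive months below the threshold: 1.
1 < 4, so Holloway Services never became eligible.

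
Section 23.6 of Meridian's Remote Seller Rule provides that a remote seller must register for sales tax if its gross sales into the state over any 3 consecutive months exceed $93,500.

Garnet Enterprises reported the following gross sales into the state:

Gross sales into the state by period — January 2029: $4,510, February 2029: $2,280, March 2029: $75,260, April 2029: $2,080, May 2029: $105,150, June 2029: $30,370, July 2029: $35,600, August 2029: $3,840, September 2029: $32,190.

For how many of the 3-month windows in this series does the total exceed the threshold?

January 2029–March 2029: $4,510 + $2,280 + $75,260 = $82,050 (under)
February 2029–April 2029: $2,280 + $75,260 + $2,080 = $79,620 (under)
March 2029–May 2029: $75,260 + $2,080 + $105,150 = $182,490 (over)
April 2029–June 2029: $2,080 + $105,150 + $30,370 = $137,600 (over)
May 2029–July 2029: $105,150 + $30,370 + $35,600 = $171,120 (over)
June 2029–August 2029: $30,370 + $35,600 + $3,840 = $69,810 (under)
July 2029–September 2029: $35,600 + $3,840 + $32,190 = $71,630 (under)
3 windows exceed the threshold.

3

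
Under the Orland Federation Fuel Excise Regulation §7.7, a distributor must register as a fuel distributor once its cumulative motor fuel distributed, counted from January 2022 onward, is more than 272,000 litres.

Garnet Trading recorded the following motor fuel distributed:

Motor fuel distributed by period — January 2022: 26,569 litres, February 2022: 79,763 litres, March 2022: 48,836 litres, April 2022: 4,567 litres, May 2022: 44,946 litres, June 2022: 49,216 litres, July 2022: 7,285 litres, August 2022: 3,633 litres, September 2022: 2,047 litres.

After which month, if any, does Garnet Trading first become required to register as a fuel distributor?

Through January 2022: 26,569 litres
Through February 2022: 106,332 litres
Through March 2022: 155,168 litres
Through April 2022: 159,735 litres
Through May 2022: 204,681 litres
Through June 2022: 253,897 litres
Through July 2022: 261,182 litres
Through August 2022: 264,815 litres
Through September 2022: 266,862 litres
Final cumulative total 266,862 litres ≤ 272,000 litres; the threshold is never exceeded.

Not triggered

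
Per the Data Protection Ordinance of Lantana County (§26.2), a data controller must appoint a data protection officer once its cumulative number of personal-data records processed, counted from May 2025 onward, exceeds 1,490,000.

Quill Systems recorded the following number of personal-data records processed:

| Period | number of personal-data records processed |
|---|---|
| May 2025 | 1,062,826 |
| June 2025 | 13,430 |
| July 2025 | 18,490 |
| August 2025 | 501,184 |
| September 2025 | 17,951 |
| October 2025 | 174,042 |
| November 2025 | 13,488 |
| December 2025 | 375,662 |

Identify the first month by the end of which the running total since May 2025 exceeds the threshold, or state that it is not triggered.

Through May 2025: 1,062,826
Through June 2025: 1,076,256
Through July 2025: 1,094,746
Through August 2025: 1,595,930 ← exceeds threshold

August 2025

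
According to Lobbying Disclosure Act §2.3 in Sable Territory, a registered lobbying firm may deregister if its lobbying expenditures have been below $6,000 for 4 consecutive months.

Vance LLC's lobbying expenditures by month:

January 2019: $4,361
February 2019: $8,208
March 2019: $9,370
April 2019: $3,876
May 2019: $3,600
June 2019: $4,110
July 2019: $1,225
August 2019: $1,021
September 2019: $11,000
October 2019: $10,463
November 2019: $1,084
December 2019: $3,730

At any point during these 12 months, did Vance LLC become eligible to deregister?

Months below $6,000: January 2019, April 2019, May 2019, June 2019, July 2019, August 2019, November 2019, December 2019.
Longest run of consecutive months below the threshold: 5.
5 ≥ 4, so Vance LLC became eligible.

Yes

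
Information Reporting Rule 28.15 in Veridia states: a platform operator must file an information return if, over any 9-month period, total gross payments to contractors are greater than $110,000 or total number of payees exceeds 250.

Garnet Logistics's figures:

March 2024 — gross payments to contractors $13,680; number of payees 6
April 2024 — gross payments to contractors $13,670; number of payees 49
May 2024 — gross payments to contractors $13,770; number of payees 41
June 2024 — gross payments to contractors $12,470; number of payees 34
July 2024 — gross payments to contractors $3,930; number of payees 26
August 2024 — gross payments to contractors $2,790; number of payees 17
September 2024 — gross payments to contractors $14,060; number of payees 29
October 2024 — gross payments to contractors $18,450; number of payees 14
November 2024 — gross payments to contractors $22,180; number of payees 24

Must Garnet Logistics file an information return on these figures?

Yes

Total gross payments to contractors: $13,680 + $13,670 + $13,770 + $12,470 + $3,930 + $2,790 + $14,060 + $18,450 + $22,180 = $115,000 (> $110,000).
Total number of payees: 6 + 49 + 41 + 34 + 26 + 17 + 29 + 14 + 24 = 240 (≤ 250).
The test is 'or': at least one threshold is exceeded.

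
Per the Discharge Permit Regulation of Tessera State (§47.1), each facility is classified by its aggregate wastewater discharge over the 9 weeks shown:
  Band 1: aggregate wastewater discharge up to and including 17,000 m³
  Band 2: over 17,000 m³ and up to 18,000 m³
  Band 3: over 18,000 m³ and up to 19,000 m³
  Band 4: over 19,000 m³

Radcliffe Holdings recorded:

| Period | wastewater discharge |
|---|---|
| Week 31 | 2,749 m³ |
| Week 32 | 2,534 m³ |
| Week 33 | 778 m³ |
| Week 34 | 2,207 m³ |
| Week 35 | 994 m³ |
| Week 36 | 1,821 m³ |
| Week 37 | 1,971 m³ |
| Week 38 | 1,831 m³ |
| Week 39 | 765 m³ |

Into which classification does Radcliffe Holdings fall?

Aggregate wastewater discharge: 2,749 m³ + 2,534 m³ + 778 m³ + 2,207 m³ + 994 m³ + 1,821 m³ + 1,971 m³ + 1,831 m³ + 765 m³ = 15,650 m³.
15,650 m³ ≤ 17,000 m³, so Band 1 applies.

Band 1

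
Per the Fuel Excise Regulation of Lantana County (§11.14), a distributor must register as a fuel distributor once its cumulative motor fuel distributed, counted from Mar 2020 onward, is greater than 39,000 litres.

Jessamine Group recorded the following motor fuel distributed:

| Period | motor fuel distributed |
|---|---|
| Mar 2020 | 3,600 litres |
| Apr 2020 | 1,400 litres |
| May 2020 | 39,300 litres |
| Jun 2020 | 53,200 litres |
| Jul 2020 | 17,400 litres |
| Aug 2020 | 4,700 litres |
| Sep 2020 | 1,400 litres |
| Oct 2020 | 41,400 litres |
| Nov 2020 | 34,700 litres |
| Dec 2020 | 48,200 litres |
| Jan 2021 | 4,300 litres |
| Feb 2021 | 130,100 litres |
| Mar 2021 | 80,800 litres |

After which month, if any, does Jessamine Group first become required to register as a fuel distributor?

May 2020

Through Mar 2020: 3,600 litres
Through Apr 2020: 5,000 litres
Through May 2020: 44,300 litres ← exceeds threshold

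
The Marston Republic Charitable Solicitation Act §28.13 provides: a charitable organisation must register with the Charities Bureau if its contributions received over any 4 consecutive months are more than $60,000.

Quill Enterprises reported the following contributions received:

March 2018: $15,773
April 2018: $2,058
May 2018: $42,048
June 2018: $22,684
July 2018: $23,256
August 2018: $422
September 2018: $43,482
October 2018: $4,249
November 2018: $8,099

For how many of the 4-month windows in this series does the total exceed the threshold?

5

March 2018–June 2018: $15,773 + $2,058 + $42,048 + $22,684 = $82,563 (over)
April 2018–July 2018: $2,058 + $42,048 + $22,684 + $23,256 = $90,046 (over)
May 2018–August 2018: $42,048 + $22,684 + $23,256 + $422 = $88,410 (over)
June 2018–September 2018: $22,684 + $23,256 + $422 + $43,482 = $89,844 (over)
July 2018–October 2018: $23,256 + $422 + $43,482 + $4,249 = $71,409 (over)
August 2018–November 2018: $422 + $43,482 + $4,249 + $8,099 = $56,252 (under)
5 windows exceed the threshold.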